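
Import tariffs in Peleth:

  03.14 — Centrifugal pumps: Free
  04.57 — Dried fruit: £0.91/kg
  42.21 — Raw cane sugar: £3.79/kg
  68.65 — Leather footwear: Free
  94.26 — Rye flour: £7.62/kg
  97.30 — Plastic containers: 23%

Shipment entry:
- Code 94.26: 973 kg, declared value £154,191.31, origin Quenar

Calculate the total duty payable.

Line 1 (94.26, Quenar, 973 kg, £154,191.31):
Base rate for 94.26 is £7.62/kg.
Duty = 973 × £7.62 = £7,414.26.

£7,414.26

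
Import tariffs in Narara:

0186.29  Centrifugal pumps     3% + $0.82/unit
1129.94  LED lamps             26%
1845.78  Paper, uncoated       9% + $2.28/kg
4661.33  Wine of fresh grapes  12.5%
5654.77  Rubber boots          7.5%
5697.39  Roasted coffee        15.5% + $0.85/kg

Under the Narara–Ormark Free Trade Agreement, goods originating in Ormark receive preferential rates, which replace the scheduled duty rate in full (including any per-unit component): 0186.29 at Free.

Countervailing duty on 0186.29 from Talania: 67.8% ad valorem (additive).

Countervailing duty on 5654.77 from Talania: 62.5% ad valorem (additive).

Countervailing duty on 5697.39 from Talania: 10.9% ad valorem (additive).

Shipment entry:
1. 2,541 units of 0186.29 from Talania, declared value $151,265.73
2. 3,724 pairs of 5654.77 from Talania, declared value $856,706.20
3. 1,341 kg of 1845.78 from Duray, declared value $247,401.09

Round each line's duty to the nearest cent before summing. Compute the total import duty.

$734,197.68

Line 1 (0186.29, Talania, 2,541 units, $151,265.73):
Base rate for 0186.29 is 3% + $0.82/unit.
0186.29 has an FTA preferential rate, but origin Talania is not Ormark; base rate stands.
Additional duty on 0186.29 from Talania: +67.8%. Applied ad valorem rate: 3% + 67.8% = 70.8%.
Duty = $151,265.73 × 70.8% + 2,541 × $0.82 = $109,179.76.
Line 2 (5654.77, Talania, 3,724 pairs, $856,706.20):
Base rate for 5654.77 is 7.5%.
Additional duty on 5654.77 from Talania: +62.5%. Applied ad valorem rate: 7.5% + 62.5% = 70%.
Duty = $856,706.20 × 70% = $599,694.34.
Line 3 (1845.78, Duray, 1,341 kg, $247,401.09):
Base rate for 1845.78 is 9% + $2.28/kg.
Duty = $247,401.09 × 9% + 1,341 × $2.28 = $25,323.58.
Total = $109,179.76 + $599,694.34 + $25,323.58 = $734,197.68.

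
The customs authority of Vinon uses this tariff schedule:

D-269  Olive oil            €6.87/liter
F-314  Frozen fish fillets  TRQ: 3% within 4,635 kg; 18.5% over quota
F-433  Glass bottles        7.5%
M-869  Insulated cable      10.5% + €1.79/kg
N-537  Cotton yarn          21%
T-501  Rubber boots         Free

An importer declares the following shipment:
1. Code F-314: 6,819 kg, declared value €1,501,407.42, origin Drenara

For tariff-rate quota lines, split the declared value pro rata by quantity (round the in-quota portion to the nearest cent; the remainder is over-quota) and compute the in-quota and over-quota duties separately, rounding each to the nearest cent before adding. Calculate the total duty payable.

Line 1 (F-314, Drenara, 6,819 kg, €1,501,407.42):
Code F-314 is under a tariff-rate quota (threshold 4,635 kg). In-quota: 4,635 kg at 3%; over-quota: 2,184 kg at 18.5%.
Pro-rata value split: in-quota = €1,501,407.42 × 4,635/6,819 = €1,020,534.30; over-quota = €1,501,407.42 − €1,020,534.30 = €480,873.12.
In-quota duty = €1,020,534.30 × 3% = €30,616.03. Over-quota duty = €480,873.12 × 18.5% = €88,961.53.
Line duty = €30,616.03 + €88,961.53 = €119,577.56.

€119,577.56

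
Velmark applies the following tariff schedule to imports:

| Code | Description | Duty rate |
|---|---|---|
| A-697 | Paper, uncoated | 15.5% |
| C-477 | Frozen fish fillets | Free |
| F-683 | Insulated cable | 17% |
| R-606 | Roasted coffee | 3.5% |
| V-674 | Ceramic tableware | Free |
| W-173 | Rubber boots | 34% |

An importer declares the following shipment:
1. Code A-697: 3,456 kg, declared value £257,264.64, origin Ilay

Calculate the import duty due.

Line 1 (A-697, Ilay, 3,456 kg, £257,264.64):
Base rate for A-697 is 15.5%.
Duty = £257,264.64 × 15.5% = £39,876.02.

£39,876.02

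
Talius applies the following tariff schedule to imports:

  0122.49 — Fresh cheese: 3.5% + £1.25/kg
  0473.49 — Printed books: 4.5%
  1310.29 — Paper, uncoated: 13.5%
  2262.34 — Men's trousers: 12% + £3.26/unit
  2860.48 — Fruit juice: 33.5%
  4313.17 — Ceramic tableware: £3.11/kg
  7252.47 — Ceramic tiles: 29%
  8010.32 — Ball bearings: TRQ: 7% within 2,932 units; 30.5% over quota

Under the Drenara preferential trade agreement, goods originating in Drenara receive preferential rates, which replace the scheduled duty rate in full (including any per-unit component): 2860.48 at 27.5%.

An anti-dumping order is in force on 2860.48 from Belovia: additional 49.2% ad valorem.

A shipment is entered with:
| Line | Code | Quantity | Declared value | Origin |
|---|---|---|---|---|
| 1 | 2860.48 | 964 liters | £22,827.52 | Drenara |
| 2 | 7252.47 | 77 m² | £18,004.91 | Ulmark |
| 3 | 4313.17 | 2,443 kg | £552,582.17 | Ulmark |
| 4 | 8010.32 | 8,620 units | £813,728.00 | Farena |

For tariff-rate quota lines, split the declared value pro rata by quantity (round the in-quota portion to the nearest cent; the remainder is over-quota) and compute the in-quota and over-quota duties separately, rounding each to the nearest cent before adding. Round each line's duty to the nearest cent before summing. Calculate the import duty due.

Line 1 (2860.48, Drenara, 964 liters, £22,827.52):
Base rate for 2860.48 is 33.5%.
Origin Drenara qualifies under the Talius–Drenara agreement and 2860.48 is covered: preferential rate 27.5% applies instead.
The additional-duty order on 2860.48 targets Belovia, not Drenara; it does not apply.
Duty = £22,827.52 × 27.5% = £6,277.57.
Line 2 (7252.47, Ulmark, 77 m², £18,004.91):
Base rate for 7252.47 is 29%.
Duty = £18,004.91 × 29% = £5,221.42.
Line 3 (4313.17, Ulmark, 2,443 kg, £552,582.17):
Base rate for 4313.17 is £3.11/kg.
Duty = 2,443 × £3.11 = £7,597.73.
Line 4 (8010.32, Farena, 8,620 units, £813,728.00):
Code 8010.32 is under a tariff-rate quota (threshold 2,932 units). In-quota: 2,932 units at 7%; over-quota: 5,688 units at 30.5%.
Pro-rata value split: in-quota = £813,728.00 × 2,932/8,620 = £276,780.80; over-quota = £813,728.00 − £276,780.80 = £536,947.20.
In-quota duty = £276,780.80 × 7% = £19,374.66. Over-quota duty = £536,947.20 × 30.5% = £163,768.90.
Line duty = £19,374.66 + £163,768.90 = £183,143.56.
Total = £6,277.57 + £5,221.42 + £7,597.73 + £183,143.56 = £202,240.28.

£202,240.28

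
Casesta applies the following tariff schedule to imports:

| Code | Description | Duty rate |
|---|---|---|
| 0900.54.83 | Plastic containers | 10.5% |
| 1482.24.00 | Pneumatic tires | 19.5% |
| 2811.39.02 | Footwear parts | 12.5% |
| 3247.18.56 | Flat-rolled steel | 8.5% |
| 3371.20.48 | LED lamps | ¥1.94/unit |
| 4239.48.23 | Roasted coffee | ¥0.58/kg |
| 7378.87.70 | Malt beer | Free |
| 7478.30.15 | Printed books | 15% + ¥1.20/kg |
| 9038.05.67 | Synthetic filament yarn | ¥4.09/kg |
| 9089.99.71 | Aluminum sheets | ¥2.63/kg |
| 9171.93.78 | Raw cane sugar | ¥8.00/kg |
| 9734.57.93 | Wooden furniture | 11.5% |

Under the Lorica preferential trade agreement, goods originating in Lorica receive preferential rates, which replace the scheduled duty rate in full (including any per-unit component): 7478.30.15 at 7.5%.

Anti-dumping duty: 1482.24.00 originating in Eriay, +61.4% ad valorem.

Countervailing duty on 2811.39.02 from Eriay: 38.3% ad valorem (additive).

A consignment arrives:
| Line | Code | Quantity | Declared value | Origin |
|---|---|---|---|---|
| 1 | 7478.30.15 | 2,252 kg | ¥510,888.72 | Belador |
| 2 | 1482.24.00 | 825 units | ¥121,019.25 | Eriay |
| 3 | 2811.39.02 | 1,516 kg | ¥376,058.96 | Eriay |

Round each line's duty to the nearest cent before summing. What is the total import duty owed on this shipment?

Line 1 (7478.30.15, Belador, 2,252 kg, ¥510,888.72):
Base rate for 7478.30.15 is 15% + ¥1.20/kg.
7478.30.15 has an FTA preferential rate, but origin Belador is not Lorica; base rate stands.
Duty = ¥510,888.72 × 15% + 2,252 × ¥1.20 = ¥79,335.71.
Line 2 (1482.24.00, Eriay, 825 units, ¥121,019.25):
Base rate for 1482.24.00 is 19.5%.
Additional duty on 1482.24.00 from Eriay: +61.4%. Applied ad valorem rate: 19.5% + 61.4% = 80.9%.
Duty = ¥121,019.25 × 80.9% = ¥97,904.57.
Line 3 (2811.39.02, Eriay, 1,516 kg, ¥376,058.96):
Base rate for 2811.39.02 is 12.5%.
Additional duty on 2811.39.02 from Eriay: +38.3%. Applied ad valorem rate: 12.5% + 38.3% = 50.8%.
Duty = ¥376,058.96 × 50.8% = ¥191,037.95.
Total = ¥79,335.71 + ¥97,904.57 + ¥191,037.95 = ¥368,278.23.

¥368,278.23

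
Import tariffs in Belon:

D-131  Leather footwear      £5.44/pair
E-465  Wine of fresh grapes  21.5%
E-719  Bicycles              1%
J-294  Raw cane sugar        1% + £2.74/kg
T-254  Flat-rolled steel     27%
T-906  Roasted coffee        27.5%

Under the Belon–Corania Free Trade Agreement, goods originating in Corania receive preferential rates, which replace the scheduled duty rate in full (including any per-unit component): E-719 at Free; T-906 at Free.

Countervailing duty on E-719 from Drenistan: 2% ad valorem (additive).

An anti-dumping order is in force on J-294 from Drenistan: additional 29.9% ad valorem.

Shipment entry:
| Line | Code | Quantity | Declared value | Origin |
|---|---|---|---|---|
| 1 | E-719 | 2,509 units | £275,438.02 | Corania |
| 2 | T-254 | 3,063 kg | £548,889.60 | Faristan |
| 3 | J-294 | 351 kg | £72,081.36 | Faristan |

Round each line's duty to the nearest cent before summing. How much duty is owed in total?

£149,882.74

Line 1 (E-719, Corania, 2,509 units, £275,438.02):
Base rate for E-719 is 1%.
Origin Corania qualifies under the Belon–Corania agreement and E-719 is covered: preferential rate Free applies instead.
The additional-duty order on E-719 targets Drenistan, not Corania; it does not apply.
Duty = £275,438.02 × 0% = £0.00.
Line 2 (T-254, Faristan, 3,063 kg, £548,889.60):
Base rate for T-254 is 27%.
Duty = £548,889.60 × 27% = £148,200.19.
Line 3 (J-294, Faristan, 351 kg, £72,081.36):
Base rate for J-294 is 1% + £2.74/kg.
The additional-duty order on J-294 targets Drenistan, not Faristan; it does not apply.
Duty = £72,081.36 × 1% + 351 × £2.74 = £1,682.55.
Total = £0.00 + £148,200.19 + £1,682.55 = £149,882.74.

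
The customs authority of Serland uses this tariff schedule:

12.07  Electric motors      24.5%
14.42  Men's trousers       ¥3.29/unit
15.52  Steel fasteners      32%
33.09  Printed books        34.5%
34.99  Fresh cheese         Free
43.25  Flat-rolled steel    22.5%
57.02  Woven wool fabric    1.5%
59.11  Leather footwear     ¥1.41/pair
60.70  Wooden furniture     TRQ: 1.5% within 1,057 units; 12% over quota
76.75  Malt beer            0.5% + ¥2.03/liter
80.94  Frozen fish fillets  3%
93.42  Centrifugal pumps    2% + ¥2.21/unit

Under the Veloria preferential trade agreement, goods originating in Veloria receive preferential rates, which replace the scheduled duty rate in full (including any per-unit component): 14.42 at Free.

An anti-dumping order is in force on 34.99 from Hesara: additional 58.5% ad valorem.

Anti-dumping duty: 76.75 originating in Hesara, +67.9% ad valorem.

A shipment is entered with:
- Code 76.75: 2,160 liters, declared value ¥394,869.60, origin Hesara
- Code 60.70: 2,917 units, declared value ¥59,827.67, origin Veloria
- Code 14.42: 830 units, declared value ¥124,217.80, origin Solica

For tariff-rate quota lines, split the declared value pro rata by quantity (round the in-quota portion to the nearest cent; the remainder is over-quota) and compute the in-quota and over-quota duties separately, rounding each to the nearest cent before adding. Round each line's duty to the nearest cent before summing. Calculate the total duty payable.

¥282,109.33

Line 1 (76.75, Hesara, 2,160 liters, ¥394,869.60):
Base rate for 76.75 is 0.5% + ¥2.03/liter.
Additional duty on 76.75 from Hesara: +67.9%. Applied ad valorem rate: 0.5% + 67.9% = 68.4%.
Duty = ¥394,869.60 × 68.4% + 2,160 × ¥2.03 = ¥274,475.61.
Line 2 (60.70, Veloria, 2,917 units, ¥59,827.67):
Code 60.70 is under a tariff-rate quota (threshold 1,057 units). In-quota: 1,057 units at 1.5%; over-quota: 1,860 units at 12%.
Pro-rata value split: in-quota = ¥59,827.67 × 1,057/2,917 = ¥21,679.07; over-quota = ¥59,827.67 − ¥21,679.07 = ¥38,148.60.
In-quota duty = ¥21,679.07 × 1.5% = ¥325.19. Over-quota duty = ¥38,148.60 × 12% = ¥4,577.83.
Line duty = ¥325.19 + ¥4,577.83 = ¥4,903.02.
Line 3 (14.42, Solica, 830 units, ¥124,217.80):
Base rate for 14.42 is ¥3.29/unit.
14.42 has an FTA preferential rate, but origin Solica is not Veloria; base rate stands.
Duty = 830 × ¥3.29 = ¥2,730.70.
Total = ¥274,475.61 + ¥4,903.02 + ¥2,730.70 = ¥282,109.33.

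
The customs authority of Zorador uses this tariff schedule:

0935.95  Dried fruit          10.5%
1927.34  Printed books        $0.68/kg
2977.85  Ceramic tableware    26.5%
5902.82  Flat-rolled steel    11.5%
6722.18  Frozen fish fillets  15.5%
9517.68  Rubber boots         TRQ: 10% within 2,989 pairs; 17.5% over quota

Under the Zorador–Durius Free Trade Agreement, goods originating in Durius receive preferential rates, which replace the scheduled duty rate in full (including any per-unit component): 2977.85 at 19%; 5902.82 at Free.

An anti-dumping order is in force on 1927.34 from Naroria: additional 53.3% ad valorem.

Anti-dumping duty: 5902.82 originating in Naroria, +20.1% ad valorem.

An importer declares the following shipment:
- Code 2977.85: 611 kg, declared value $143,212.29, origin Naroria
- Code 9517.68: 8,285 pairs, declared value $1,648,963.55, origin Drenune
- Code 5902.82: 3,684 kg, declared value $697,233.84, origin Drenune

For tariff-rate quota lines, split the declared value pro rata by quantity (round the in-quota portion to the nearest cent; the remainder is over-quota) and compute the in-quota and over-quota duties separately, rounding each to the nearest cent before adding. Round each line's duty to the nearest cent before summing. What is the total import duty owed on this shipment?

$362,084.22

Line 1 (2977.85, Naroria, 611 kg, $143,212.29):
Base rate for 2977.85 is 26.5%.
2977.85 has an FTA preferential rate, but origin Naroria is not Durius; base rate stands.
Duty = $143,212.29 × 26.5% = $37,951.26.
Line 2 (9517.68, Drenune, 8,285 pairs, $1,648,963.55):
Code 9517.68 is under a tariff-rate quota (threshold 2,989 pairs). In-quota: 2,989 pairs at 10%; over-quota: 5,296 pairs at 17.5%.
Pro-rata value split: in-quota = $1,648,963.55 × 2,989/8,285 = $594,900.67; over-quota = $1,648,963.55 − $594,900.67 = $1,054,062.88.
In-quota duty = $594,900.67 × 10% = $59,490.07. Over-quota duty = $1,054,062.88 × 17.5% = $184,461.00.
Line duty = $59,490.07 + $184,461.00 = $243,951.07.
Line 3 (5902.82, Drenune, 3,684 kg, $697,233.84):
Base rate for 5902.82 is 11.5%.
5902.82 has an FTA preferential rate, but origin Drenune is not Durius; base rate stands.
The additional-duty order on 5902.82 targets Naroria, not Drenune; it does not apply.
Duty = $697,233.84 × 11.5% = $80,181.89.
Total = $37,951.26 + $243,951.07 + $80,181.89 = $362,084.22.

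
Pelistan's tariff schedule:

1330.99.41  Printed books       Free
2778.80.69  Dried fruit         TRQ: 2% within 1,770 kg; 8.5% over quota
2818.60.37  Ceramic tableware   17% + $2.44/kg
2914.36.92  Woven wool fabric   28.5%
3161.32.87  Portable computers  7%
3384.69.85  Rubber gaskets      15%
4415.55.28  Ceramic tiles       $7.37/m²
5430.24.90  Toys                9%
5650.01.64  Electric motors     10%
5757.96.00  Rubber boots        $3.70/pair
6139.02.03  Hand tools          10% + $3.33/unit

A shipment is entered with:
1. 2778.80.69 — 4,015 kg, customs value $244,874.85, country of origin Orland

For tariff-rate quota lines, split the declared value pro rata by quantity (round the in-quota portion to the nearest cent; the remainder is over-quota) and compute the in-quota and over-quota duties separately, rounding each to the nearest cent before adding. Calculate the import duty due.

$13,797.47

Line 1 (2778.80.69, Orland, 4,015 kg, $244,874.85):
Code 2778.80.69 is under a tariff-rate quota (threshold 1,770 kg). In-quota: 1,770 kg at 2%; over-quota: 2,245 kg at 8.5%.
Pro-rata value split: in-quota = $244,874.85 × 1,770/4,015 = $107,952.30; over-quota = $244,874.85 − $107,952.30 = $136,922.55.
In-quota duty = $107,952.30 × 2% = $2,159.05. Over-quota duty = $136,922.55 × 8.5% = $11,638.42.
Line duty = $2,159.05 + $11,638.42 = $13,797.47.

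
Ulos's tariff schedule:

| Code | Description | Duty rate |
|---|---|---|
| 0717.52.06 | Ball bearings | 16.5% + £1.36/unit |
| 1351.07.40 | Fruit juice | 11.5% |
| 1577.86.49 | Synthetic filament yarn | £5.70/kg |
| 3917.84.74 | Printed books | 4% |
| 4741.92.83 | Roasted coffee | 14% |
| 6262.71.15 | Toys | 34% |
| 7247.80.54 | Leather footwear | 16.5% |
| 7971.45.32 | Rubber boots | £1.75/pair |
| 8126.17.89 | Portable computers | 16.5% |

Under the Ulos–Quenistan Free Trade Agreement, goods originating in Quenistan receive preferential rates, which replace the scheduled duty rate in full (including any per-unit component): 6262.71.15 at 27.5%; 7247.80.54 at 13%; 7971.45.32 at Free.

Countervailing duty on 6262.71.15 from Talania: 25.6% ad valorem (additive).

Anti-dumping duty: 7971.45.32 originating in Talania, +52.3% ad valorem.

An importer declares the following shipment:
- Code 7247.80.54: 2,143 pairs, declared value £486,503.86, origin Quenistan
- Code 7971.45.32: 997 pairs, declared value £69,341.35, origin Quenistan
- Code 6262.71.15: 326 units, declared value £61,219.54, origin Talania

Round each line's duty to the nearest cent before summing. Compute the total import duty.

Line 1 (7247.80.54, Quenistan, 2,143 pairs, £486,503.86):
Base rate for 7247.80.54 is 16.5%.
Origin Quenistan qualifies under the Ulos–Quenistan agreement and 7247.80.54 is covered: preferential rate 13% applies instead.
Duty = £486,503.86 × 13% = £63,245.50.
Line 2 (7971.45.32, Quenistan, 997 pairs, £69,341.35):
Base rate for 7971.45.32 is £1.75/pair.
Origin Quenistan qualifies under the Ulos–Quenistan agreement and 7971.45.32 is covered: preferential rate Free applies instead.
The additional-duty order on 7971.45.32 targets Talania, not Quenistan; it does not apply.
Duty = £69,341.35 × 0% = £0.00.
Line 3 (6262.71.15, Talania, 326 units, £61,219.54):
Base rate for 6262.71.15 is 34%.
6262.71.15 has an FTA preferential rate, but origin Talania is not Quenistan; base rate stands.
Additional duty on 6262.71.15 from Talania: +25.6%. Applied ad valorem rate: 34% + 25.6% = 59.6%.
Duty = £61,219.54 × 59.6% = £36,486.85.
Total = £63,245.50 + £0.00 + £36,486.85 = £99,732.35.

£99,732.35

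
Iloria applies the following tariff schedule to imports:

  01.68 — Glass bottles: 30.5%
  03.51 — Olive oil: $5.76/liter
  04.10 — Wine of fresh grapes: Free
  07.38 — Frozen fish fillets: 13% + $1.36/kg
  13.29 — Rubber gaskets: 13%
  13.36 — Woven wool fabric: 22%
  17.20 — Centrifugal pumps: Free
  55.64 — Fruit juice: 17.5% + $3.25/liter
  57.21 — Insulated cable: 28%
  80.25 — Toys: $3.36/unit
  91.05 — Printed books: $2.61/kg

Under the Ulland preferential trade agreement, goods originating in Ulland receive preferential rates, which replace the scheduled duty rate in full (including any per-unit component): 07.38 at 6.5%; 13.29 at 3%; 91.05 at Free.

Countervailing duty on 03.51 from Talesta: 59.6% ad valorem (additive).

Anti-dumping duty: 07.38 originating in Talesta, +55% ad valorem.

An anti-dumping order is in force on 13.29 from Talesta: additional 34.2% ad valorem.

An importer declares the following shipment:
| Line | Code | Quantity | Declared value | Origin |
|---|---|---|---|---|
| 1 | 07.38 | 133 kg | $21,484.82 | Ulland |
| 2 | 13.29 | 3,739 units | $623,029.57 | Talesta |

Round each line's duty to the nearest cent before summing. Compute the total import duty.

$295,466.47

Line 1 (07.38, Ulland, 133 kg, $21,484.82):
Base rate for 07.38 is 13% + $1.36/kg.
Origin Ulland qualifies under the Iloria–Ulland agreement and 07.38 is covered: preferential rate 6.5% applies instead.
The additional-duty order on 07.38 targets Talesta, not Ulland; it does not apply.
Duty = $21,484.82 × 6.5% = $1,396.51.
Line 2 (13.29, Talesta, 3,739 units, $623,029.57):
Base rate for 13.29 is 13%.
13.29 has an FTA preferential rate, but origin Talesta is not Ulland; base rate stands.
Additional duty on 13.29 from Talesta: +34.2%. Applied ad valorem rate: 13% + 34.2% = 47.2%.
Duty = $623,029.57 × 47.2% = $294,069.96.
Total = $1,396.51 + $294,069.96 = $295,466.47.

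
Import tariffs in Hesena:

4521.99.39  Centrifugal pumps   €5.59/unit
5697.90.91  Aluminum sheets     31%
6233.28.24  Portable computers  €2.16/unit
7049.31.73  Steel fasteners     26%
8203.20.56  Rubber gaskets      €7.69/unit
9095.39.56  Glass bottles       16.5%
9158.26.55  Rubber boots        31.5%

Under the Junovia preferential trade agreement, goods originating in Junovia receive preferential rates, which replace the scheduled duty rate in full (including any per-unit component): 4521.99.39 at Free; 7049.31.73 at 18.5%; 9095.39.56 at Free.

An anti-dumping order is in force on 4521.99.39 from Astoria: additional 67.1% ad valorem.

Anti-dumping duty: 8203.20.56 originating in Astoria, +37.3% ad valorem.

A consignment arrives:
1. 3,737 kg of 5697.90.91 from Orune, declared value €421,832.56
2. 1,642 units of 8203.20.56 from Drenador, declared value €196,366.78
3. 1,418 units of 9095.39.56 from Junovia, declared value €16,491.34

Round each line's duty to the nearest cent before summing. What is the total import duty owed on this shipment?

€143,395.07

Line 1 (5697.90.91, Orune, 3,737 kg, €421,832.56):
Base rate for 5697.90.91 is 31%.
Duty = €421,832.56 × 31% = €130,768.09.
Line 2 (8203.20.56, Drenador, 1,642 units, €196,366.78):
Base rate for 8203.20.56 is €7.69/unit.
The additional-duty order on 8203.20.56 targets Astoria, not Drenador; it does not apply.
Duty = 1,642 × €7.69 = €12,626.98.
Line 3 (9095.39.56, Junovia, 1,418 units, €16,491.34):
Base rate for 9095.39.56 is 16.5%.
Origin Junovia qualifies under the Hesena–Junovia agreement and 9095.39.56 is covered: preferential rate Free applies instead.
Duty = €16,491.34 × 0% = €0.00.
Total = €130,768.09 + €12,626.98 + €0.00 = €143,395.07.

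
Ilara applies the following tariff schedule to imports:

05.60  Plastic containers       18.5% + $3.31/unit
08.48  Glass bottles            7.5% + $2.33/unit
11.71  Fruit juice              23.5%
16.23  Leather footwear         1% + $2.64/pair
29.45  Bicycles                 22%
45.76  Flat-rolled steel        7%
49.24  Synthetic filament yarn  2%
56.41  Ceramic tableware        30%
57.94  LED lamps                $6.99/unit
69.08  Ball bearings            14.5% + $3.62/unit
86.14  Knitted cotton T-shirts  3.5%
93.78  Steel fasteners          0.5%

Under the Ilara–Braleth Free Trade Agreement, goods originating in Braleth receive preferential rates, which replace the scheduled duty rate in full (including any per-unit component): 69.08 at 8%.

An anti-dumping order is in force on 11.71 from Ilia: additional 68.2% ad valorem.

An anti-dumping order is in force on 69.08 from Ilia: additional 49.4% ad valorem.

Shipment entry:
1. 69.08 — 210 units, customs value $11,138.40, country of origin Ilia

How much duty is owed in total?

$7,877.64

Line 1 (69.08, Ilia, 210 units, $11,138.40):
Base rate for 69.08 is 14.5% + $3.62/unit.
69.08 has an FTA preferential rate, but origin Ilia is not Braleth; base rate stands.
Additional duty on 69.08 from Ilia: +49.4%. Applied ad valorem rate: 14.5% + 49.4% = 63.9%.
Duty = $11,138.40 × 63.9% + 210 × $3.62 = $7,877.64.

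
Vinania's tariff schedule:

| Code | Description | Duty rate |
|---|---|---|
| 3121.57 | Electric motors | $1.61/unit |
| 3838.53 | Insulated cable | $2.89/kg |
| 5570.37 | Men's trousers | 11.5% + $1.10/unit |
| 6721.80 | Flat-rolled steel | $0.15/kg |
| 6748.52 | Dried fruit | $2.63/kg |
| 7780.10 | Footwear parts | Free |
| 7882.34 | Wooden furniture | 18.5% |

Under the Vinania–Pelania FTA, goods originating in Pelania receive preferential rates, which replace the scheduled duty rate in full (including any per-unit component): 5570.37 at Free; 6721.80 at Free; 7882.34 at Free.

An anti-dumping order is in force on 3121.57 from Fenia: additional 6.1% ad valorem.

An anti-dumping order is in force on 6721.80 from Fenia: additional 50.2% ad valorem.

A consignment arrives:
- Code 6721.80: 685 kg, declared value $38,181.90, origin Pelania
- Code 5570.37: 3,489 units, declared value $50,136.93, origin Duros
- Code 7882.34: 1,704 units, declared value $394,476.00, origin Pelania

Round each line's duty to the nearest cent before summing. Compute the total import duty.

$9,603.65

Line 1 (6721.80, Pelania, 685 kg, $38,181.90):
Base rate for 6721.80 is $0.15/kg.
Origin Pelania qualifies under the Vinania–Pelania agreement and 6721.80 is covered: preferential rate Free applies instead.
The additional-duty order on 6721.80 targets Fenia, not Pelania; it does not apply.
Duty = $38,181.90 × 0% = $0.00.
Line 2 (5570.37, Duros, 3,489 units, $50,136.93):
Base rate for 5570.37 is 11.5% + $1.10/unit.
5570.37 has an FTA preferential rate, but origin Duros is not Pelania; base rate stands.
Duty = $50,136.93 × 11.5% + 3,489 × $1.10 = $9,603.65.
Line 3 (7882.34, Pelania, 1,704 units, $394,476.00):
Base rate for 7882.34 is 18.5%.
Origin Pelania qualifies under the Vinania–Pelania agreement and 7882.34 is covered: preferential rate Free applies instead.
Duty = $394,476.00 × 0% = $0.00.
Total = $0.00 + $9,603.65 + $0.00 = $9,603.65.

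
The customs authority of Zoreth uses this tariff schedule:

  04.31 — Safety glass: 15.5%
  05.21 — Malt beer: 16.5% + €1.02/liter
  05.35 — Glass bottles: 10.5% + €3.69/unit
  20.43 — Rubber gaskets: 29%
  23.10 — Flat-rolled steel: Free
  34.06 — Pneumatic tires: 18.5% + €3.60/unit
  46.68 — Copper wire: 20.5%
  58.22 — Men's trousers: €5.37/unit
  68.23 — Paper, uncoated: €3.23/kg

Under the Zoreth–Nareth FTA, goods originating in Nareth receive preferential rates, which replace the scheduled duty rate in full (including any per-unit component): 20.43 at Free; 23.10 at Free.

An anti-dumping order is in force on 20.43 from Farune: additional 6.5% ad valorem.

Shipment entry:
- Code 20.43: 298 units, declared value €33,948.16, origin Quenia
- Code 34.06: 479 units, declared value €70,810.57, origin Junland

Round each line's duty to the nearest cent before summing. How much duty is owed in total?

Line 1 (20.43, Quenia, 298 units, €33,948.16):
Base rate for 20.43 is 29%.
20.43 has an FTA preferential rate, but origin Quenia is not Nareth; base rate stands.
The additional-duty order on 20.43 targets Farune, not Quenia; it does not apply.
Duty = €33,948.16 × 29% = €9,844.97.
Line 2 (34.06, Junland, 479 units, €70,810.57):
Base rate for 34.06 is 18.5% + €3.60/unit.
Duty = €70,810.57 × 18.5% + 479 × €3.60 = €14,824.36.
Total = €9,844.97 + €14,824.36 = €24,669.33.

€24,669.33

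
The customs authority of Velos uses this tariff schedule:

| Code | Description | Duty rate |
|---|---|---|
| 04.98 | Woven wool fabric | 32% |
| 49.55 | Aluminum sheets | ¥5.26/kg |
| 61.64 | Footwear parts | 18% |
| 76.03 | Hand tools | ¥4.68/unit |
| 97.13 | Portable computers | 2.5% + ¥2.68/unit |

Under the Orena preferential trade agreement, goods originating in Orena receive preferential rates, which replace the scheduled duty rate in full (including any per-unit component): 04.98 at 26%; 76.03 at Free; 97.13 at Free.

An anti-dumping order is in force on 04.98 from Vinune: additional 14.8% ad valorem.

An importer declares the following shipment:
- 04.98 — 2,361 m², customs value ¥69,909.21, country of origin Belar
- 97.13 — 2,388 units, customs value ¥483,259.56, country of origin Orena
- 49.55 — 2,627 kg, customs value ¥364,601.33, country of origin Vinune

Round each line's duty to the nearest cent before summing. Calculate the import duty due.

Line 1 (04.98, Belar, 2,361 m², ¥69,909.21):
Base rate for 04.98 is 32%.
04.98 has an FTA preferential rate, but origin Belar is not Orena; base rate stands.
The additional-duty order on 04.98 targets Vinune, not Belar; it does not apply.
Duty = ¥69,909.21 × 32% = ¥22,370.95.
Line 2 (97.13, Orena, 2,388 units, ¥483,259.56):
Base rate for 97.13 is 2.5% + ¥2.68/unit.
Origin Orena qualifies under the Velos–Orena agreement and 97.13 is covered: preferential rate Free applies instead.
Duty = ¥483,259.56 × 0% = ¥0.00.
Line 3 (49.55, Vinune, 2,627 kg, ¥364,601.33):
Base rate for 49.55 is ¥5.26/kg.
Duty = 2,627 × ¥5.26 = ¥13,818.02.
Total = ¥22,370.95 + ¥0.00 + ¥13,818.02 = ¥36,188.97.

¥36,188.97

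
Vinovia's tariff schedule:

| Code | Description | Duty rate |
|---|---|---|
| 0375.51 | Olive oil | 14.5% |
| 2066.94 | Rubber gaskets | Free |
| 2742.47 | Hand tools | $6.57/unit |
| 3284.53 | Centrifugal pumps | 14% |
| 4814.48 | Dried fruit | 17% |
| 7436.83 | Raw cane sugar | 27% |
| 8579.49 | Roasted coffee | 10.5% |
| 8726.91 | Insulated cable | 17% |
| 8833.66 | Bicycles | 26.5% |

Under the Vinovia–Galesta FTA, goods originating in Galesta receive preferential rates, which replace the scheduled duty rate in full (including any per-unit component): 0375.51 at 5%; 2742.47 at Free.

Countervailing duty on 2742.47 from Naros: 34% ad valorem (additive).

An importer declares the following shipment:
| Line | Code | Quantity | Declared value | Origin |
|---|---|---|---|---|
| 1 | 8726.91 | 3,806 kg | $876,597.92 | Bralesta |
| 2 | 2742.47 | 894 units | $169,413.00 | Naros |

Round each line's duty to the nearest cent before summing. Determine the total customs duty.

Line 1 (8726.91, Bralesta, 3,806 kg, $876,597.92):
Base rate for 8726.91 is 17%.
Duty = $876,597.92 × 17% = $149,021.65.
Line 2 (2742.47, Naros, 894 units, $169,413.00):
Base rate for 2742.47 is $6.57/unit.
2742.47 has an FTA preferential rate, but origin Naros is not Galesta; base rate stands.
Additional duty on 2742.47 from Naros: +34% ad valorem. Applied ad valorem rate = 34%.
Duty = $169,413.00 × 34% + 894 × $6.57 = $63,474.00.
Total = $149,021.65 + $63,474.00 = $212,495.65.

$212,495.65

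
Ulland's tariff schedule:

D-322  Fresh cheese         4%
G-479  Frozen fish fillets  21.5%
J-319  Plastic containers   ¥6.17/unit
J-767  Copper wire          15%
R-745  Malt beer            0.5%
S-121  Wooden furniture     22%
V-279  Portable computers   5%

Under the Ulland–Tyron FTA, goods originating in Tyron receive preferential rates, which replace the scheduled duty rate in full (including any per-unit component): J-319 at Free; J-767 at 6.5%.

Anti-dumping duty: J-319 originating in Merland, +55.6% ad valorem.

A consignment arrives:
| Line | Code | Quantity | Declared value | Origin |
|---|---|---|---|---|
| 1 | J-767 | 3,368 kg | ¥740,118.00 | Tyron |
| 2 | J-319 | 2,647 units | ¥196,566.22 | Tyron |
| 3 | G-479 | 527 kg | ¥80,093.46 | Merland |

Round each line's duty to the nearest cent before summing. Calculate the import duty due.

Line 1 (J-767, Tyron, 3,368 kg, ¥740,118.00):
Base rate for J-767 is 15%.
Origin Tyron qualifies under the Ulland–Tyron agreement and J-767 is covered: preferential rate 6.5% applies instead.
Duty = ¥740,118.00 × 6.5% = ¥48,107.67.
Line 2 (J-319, Tyron, 2,647 units, ¥196,566.22):
Base rate for J-319 is ¥6.17/unit.
Origin Tyron qualifies under the Ulland–Tyron agreement and J-319 is covered: preferential rate Free applies instead.
The additional-duty order on J-319 targets Merland, not Tyron; it does not apply.
Duty = ¥196,566.22 × 0% = ¥0.00.
Line 3 (G-479, Merland, 527 kg, ¥80,093.46):
Base rate for G-479 is 21.5%.
Duty = ¥80,093.46 × 21.5% = ¥17,220.09.
Total = ¥48,107.67 + ¥0.00 + ¥17,220.09 = ¥65,327.76.

¥65,327.76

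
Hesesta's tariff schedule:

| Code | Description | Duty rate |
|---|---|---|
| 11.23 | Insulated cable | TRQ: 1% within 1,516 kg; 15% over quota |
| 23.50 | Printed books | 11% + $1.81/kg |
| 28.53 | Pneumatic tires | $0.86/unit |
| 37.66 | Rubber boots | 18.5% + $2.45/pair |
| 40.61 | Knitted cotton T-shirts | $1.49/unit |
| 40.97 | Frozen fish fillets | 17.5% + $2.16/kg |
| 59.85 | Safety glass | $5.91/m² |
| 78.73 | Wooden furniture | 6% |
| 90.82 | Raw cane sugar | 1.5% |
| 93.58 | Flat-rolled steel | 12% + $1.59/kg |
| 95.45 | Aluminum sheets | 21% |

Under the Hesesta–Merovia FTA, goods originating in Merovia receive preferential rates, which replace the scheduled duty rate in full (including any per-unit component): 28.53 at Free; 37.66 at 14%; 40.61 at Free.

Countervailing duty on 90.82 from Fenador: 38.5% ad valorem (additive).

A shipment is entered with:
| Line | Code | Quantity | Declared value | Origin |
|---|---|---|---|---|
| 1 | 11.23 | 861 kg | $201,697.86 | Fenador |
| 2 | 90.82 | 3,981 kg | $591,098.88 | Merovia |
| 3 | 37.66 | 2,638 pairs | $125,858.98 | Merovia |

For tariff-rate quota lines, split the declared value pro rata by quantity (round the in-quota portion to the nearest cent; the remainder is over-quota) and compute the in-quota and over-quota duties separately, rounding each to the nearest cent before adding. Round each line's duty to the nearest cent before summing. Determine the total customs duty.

$28,503.72

Line 1 (11.23, Fenador, 861 kg, $201,697.86):
Code 11.23 is under a tariff-rate quota (threshold 1,516 kg). Quantity 861 kg is within the quota, so the in-quota rate 1% applies to the full value.
Duty = $201,697.86 × 1% = $2,016.98.
Line 2 (90.82, Merovia, 3,981 kg, $591,098.88):
Base rate for 90.82 is 1.5%.
Origin Merovia is the FTA partner but 90.82 is not on the preference list; base rate stands.
The additional-duty order on 90.82 targets Fenador, not Merovia; it does not apply.
Duty = $591,098.88 × 1.5% = $8,866.48.
Line 3 (37.66, Merovia, 2,638 pairs, $125,858.98):
Base rate for 37.66 is 18.5% + $2.45/pair.
Origin Merovia qualifies under the Hesesta–Merovia agreement and 37.66 is covered: preferential rate 14% applies instead.
Duty = $125,858.98 × 14% = $17,620.26.
Total = $2,016.98 + $8,866.48 + $17,620.26 = $28,503.72.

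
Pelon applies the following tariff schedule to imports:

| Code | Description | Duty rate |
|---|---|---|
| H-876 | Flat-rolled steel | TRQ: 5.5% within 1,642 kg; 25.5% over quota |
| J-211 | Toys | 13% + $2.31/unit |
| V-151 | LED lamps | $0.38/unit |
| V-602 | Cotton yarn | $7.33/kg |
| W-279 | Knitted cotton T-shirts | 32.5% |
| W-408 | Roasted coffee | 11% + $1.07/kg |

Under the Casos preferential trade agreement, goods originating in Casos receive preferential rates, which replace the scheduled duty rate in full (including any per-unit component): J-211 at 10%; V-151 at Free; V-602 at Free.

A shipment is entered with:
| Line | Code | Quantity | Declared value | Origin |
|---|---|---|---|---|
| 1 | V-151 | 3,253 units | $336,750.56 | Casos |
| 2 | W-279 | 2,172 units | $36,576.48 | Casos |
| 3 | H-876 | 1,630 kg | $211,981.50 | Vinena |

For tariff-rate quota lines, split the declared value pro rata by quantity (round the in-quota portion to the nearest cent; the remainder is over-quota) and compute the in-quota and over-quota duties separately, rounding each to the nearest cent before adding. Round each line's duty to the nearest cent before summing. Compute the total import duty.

Line 1 (V-151, Casos, 3,253 units, $336,750.56):
Base rate for V-151 is $0.38/unit.
Origin Casos qualifies under the Pelon–Casos agreement and V-151 is covered: preferential rate Free applies instead.
Duty = $336,750.56 × 0% = $0.00.
Line 2 (W-279, Casos, 2,172 units, $36,576.48):
Base rate for W-279 is 32.5%.
Origin Casos is the FTA partner but W-279 is not on the preference list; base rate stands.
Duty = $36,576.48 × 32.5% = $11,887.36.
Line 3 (H-876, Vinena, 1,630 kg, $211,981.50):
Code H-876 is under a tariff-rate quota (threshold 1,642 kg). Quantity 1,630 kg is within the quota, so the in-quota rate 5.5% applies to the full value.
Duty = $211,981.50 × 5.5% = $11,658.98.
Total = $0.00 + $11,887.36 + $11,658.98 = $23,546.34.

$23,546.34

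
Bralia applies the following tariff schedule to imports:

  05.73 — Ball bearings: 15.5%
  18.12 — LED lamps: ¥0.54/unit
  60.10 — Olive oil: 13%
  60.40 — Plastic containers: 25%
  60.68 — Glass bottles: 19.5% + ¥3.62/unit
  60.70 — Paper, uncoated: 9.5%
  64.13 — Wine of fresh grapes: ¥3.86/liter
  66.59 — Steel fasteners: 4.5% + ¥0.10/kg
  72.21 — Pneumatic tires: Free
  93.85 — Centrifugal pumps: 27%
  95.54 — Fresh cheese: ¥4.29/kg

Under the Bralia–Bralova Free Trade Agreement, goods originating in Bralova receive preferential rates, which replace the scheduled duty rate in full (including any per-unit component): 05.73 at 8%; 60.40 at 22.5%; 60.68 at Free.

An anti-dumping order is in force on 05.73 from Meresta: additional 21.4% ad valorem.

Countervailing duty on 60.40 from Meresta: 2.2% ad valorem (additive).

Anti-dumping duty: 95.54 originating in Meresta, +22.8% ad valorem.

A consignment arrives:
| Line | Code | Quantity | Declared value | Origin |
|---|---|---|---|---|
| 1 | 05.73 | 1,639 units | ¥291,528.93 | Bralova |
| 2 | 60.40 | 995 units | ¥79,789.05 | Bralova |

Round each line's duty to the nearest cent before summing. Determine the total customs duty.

Line 1 (05.73, Bralova, 1,639 units, ¥291,528.93):
Base rate for 05.73 is 15.5%.
Origin Bralova qualifies under the Bralia–Bralova agreement and 05.73 is covered: preferential rate 8% applies instead.
The additional-duty order on 05.73 targets Meresta, not Bralova; it does not apply.
Duty = ¥291,528.93 × 8% = ¥23,322.31.
Line 2 (60.40, Bralova, 995 units, ¥79,789.05):
Base rate for 60.40 is 25%.
Origin Bralova qualifies under the Bralia–Bralova agreement and 60.40 is covered: preferential rate 22.5% applies instead.
The additional-duty order on 60.40 targets Meresta, not Bralova; it does not apply.
Duty = ¥79,789.05 × 22.5% = ¥17,952.54.
Total = ¥23,322.31 + ¥17,952.54 = ¥41,274.85.

¥41,274.85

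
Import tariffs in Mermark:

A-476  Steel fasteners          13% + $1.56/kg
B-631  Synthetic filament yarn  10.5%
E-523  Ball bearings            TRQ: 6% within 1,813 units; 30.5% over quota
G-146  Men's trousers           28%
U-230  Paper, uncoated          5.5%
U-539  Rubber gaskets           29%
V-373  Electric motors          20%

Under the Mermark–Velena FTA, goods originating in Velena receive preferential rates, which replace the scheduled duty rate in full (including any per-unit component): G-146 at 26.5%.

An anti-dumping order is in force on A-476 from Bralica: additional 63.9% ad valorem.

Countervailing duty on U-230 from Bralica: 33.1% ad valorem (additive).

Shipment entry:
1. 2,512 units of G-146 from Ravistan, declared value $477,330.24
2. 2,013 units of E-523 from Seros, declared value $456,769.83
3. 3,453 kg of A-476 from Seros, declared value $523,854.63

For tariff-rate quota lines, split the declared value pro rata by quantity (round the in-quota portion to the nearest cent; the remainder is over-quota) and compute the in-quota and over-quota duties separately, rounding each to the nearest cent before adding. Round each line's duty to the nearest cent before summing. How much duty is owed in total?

Line 1 (G-146, Ravistan, 2,512 units, $477,330.24):
Base rate for G-146 is 28%.
G-146 has an FTA preferential rate, but origin Ravistan is not Velena; base rate stands.
Duty = $477,330.24 × 28% = $133,652.47.
Line 2 (E-523, Seros, 2,013 units, $456,769.83):
Code E-523 is under a tariff-rate quota (threshold 1,813 units). In-quota: 1,813 units at 6%; over-quota: 200 units at 30.5%.
Pro-rata value split: in-quota = $456,769.83 × 1,813/2,013 = $411,387.83; over-quota = $456,769.83 − $411,387.83 = $45,382.00.
In-quota duty = $411,387.83 × 6% = $24,683.27. Over-quota duty = $45,382.00 × 30.5% = $13,841.51.
Line duty = $24,683.27 + $13,841.51 = $38,524.78.
Line 3 (A-476, Seros, 3,453 kg, $523,854.63):
Base rate for A-476 is 13% + $1.56/kg.
The additional-duty order on A-476 targets Bralica, not Seros; it does not apply.
Duty = $523,854.63 × 13% + 3,453 × $1.56 = $73,487.78.
Total = $133,652.47 + $38,524.78 + $73,487.78 = $245,665.03.

$245,665.03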